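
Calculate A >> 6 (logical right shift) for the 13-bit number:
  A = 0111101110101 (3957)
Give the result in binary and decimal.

Logical shift right by 6: drop the bottom 6 bit(s), prepend 6 zero(s) on the left.
  0111101110101  ->  keep [0111101], discard [110101], prepend 000000
= 0000000111101

Answer: 0000000111101 (61)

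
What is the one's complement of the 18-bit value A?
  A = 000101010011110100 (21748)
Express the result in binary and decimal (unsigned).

Flip each bit (0->1, 1->0):
  000101010011110100
  111010101100001011

Answer: 111010101100001011 (240395)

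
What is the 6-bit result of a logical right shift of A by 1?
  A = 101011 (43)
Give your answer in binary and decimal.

Logical shift right by 1: drop the bottom 1 bit(s), prepend 1 zero(s) on the left.
  101011  ->  keep [10101], discard [1], prepend 0
= 010101

Answer: 010101 (21)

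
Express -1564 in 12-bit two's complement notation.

1. Binary of +1564:  011000011100
2. Invert bits:     100111100011
3. Add 1:           100111100100

Answer: 100111100100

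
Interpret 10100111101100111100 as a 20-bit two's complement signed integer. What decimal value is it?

MSB is 1, so the value is negative. Find the magnitude:
1. Invert bits:  01011000010011000011
2. Add 1:        01011000010011000100  = 361668
3. Apply sign:   -361668

Answer: -361668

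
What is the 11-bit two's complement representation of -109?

1. Binary of +109:  00001101101
2. Invert bits:     11110010010
3. Add 1:           11110010011

Answer: 11110010011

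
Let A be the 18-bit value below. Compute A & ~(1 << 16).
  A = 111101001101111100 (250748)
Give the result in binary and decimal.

Mask = ~(1 << 16) = 101111111111111111
Bit 16 of A is 1, so AND-ing with the mask clears it to 0.
  111101001101111100
& 101111111111111111
--------------------
  101101001101111100

Answer: 101101001101111100 (185212)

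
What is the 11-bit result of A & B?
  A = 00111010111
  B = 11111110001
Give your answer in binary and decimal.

Apply & to each column (1 only where both bits are 1):
  00111010111
& 11111110001
-------------
  00111010001

Answer: 00111010001 (465)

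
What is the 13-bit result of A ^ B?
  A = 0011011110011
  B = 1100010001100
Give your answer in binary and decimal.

Apply ^ to each column (1 where bits differ):
  0011011110011
^ 1100010001100
---------------
  1111001111111

Answer: 1111001111111 (7807)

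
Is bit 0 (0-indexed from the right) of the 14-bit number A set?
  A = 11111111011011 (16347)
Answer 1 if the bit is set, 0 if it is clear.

Bit 0 is the 1st from the right.
  11111111011011
               ^
That bit is 1.

Answer: 1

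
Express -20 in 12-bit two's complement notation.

1. Binary of +20:  000000010100
2. Invert bits:     111111101011
3. Add 1:           111111101100

Answer: 111111101100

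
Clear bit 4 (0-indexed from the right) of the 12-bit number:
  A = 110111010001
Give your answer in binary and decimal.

Mask = ~(1 << 4) = 111111101111
Bit 4 of A is 1, so AND-ing with the mask clears it to 0.
  110111010001
& 111111101111
--------------
  110111000001

Answer: 110111000001 (3521)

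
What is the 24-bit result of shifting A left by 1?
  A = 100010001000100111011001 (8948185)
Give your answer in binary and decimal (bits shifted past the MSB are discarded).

Shift left by 1: drop the top 1 bit(s), append 1 zero(s) on the right.
  100010001000100111011001  ->  discard [1], keep [00010001000100111011001], append 0
= 000100010001001110110010

Answer: 000100010001001110110010 (1119154)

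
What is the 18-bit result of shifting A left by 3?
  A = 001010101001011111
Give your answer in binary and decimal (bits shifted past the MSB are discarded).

Shift left by 3: drop the top 3 bit(s), append 3 zero(s) on the right.
  001010101001011111  ->  discard [001], keep [010101001011111], append 000
= 010101001011111000

Answer: 010101001011111000 (86776)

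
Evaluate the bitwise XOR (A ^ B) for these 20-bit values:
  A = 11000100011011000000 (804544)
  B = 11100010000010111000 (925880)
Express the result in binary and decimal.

Apply ^ to each column (1 where bits differ):
  11000100011011000000
^ 11100010000010111000
----------------------
  00100110011001111000

Answer: 00100110011001111000 (157304)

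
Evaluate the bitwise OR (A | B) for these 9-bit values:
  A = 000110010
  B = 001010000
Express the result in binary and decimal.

Apply | to each column (1 where either bit is 1):
  000110010
| 001010000
-----------
  001110010

Answer: 001110010 (114)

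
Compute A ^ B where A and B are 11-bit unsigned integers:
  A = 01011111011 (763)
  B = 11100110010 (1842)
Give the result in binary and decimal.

Apply ^ to each column (1 where bits differ):
  01011111011
^ 11100110010
-------------
  10111001001

Answer: 10111001001 (1481)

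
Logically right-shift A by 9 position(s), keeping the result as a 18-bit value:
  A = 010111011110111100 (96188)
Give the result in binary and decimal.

Logical shift right by 9: drop the bottom 9 bit(s), prepend 9 zero(s) on the left.
  010111011110111100  ->  keep [010111011], discard [110111100], prepend 000000000
= 000000000010111011

Answer: 000000000010111011 (187)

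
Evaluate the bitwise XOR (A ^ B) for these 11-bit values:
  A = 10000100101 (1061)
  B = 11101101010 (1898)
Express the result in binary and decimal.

Apply ^ to each column (1 where bits differ):
  10000100101
^ 11101101010
-------------
  01101001111

Answer: 01101001111 (847)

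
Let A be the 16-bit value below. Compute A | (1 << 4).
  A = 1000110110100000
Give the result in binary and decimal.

Mask = 1 << 4 = 0000000000010000
Bit 4 of A is 0, so OR-ing with the mask flips it to 1.
  1000110110100000
| 0000000000010000
------------------
  1000110110110000

Answer: 1000110110110000 (36272)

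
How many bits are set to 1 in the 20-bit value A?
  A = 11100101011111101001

11100101011111101001
1-bits at positions (from bit 0 = LSB): 0, 3, 5, 6, 7, 8, 9, 10, 12, 14, 17, 18, 19
Count = 13

Answer: 13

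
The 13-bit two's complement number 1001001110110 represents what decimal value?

MSB is 1, so the value is negative. Find the magnitude:
1. Invert bits:  0110110001001
2. Add 1:        0110110001010  = 3466
3. Apply sign:   -3466

Answer: -3466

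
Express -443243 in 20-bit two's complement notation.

1. Binary of +443243:  01101100001101101011
2. Invert bits:     10010011110010010100
3. Add 1:           10010011110010010101

Answer: 10010011110010010101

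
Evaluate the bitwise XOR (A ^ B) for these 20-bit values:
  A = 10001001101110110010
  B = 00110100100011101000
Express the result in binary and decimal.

Apply ^ to each column (1 where bits differ):
  10001001101110110010
^ 00110100100011101000
----------------------
  10111101001101011010

Answer: 10111101001101011010 (775002)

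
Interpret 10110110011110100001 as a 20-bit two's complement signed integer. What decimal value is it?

MSB is 1, so the value is negative. Find the magnitude:
1. Invert bits:  01001001100001011110
2. Add 1:        01001001100001011111  = 301151
3. Apply sign:   -301151

Answer: -301151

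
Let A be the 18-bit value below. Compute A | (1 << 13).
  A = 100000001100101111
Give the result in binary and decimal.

Mask = 1 << 13 = 000010000000000000
Bit 13 of A is 0, so OR-ing with the mask flips it to 1.
  100000001100101111
| 000010000000000000
--------------------
  100010001100101111

Answer: 100010001100101111 (140079)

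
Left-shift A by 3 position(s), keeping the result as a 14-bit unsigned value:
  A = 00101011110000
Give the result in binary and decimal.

Shift left by 3: drop the top 3 bit(s), append 3 zero(s) on the right.
  00101011110000  ->  discard [001], keep [01011110000], append 000
= 01011110000000

Answer: 01011110000000 (6016)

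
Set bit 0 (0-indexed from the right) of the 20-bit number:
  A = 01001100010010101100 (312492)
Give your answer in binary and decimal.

Mask = 1 << 0 = 00000000000000000001
Bit 0 of A is 0, so OR-ing with the mask flips it to 1.
  01001100010010101100
| 00000000000000000001
----------------------
  01001100010010101101

Answer: 01001100010010101101 (312493)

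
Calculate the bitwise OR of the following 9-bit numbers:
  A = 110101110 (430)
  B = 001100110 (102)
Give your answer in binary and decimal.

Apply | to each column (1 where either bit is 1):
  110101110
| 001100110
-----------
  111101110

Answer: 111101110 (494)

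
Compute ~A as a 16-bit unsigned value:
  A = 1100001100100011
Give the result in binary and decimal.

Flip each bit (0->1, 1->0):
  1100001100100011
  0011110011011100

Answer: 0011110011011100 (15580)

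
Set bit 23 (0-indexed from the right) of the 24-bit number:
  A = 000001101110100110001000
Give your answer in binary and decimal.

Mask = 1 << 23 = 100000000000000000000000
Bit 23 of A is 0, so OR-ing with the mask flips it to 1.
  000001101110100110001000
| 100000000000000000000000
--------------------------
  100001101110100110001000

Answer: 100001101110100110001000 (8841608)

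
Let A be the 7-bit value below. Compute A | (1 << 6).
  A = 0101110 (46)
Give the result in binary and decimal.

Mask = 1 << 6 = 1000000
Bit 6 of A is 0, so OR-ing with the mask flips it to 1.
  0101110
| 1000000
---------
  1101110

Answer: 1101110 (110)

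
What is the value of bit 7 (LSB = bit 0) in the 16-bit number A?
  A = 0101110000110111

Bit 7 is the 8th from the right.
  0101110000110111
          ^
That bit is 0.

Answer: 0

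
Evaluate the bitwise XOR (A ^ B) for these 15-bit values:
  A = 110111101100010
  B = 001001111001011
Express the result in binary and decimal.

Apply ^ to each column (1 where bits differ):
  110111101100010
^ 001001111001011
-----------------
  111110010101001

Answer: 111110010101001 (31913)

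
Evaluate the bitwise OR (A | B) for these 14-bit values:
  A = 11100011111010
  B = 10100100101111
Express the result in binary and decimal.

Apply | to each column (1 where either bit is 1):
  11100011111010
| 10100100101111
----------------
  11100111111111

Answer: 11100111111111 (14847)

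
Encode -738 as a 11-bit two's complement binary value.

1. Binary of +738:  01011100010
2. Invert bits:     10100011101
3. Add 1:           10100011110

Answer: 10100011110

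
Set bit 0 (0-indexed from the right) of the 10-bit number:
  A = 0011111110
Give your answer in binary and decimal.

Mask = 1 << 0 = 0000000001
Bit 0 of A is 0, so OR-ing with the mask flips it to 1.
  0011111110
| 0000000001
------------
  0011111111

Answer: 0011111111 (255)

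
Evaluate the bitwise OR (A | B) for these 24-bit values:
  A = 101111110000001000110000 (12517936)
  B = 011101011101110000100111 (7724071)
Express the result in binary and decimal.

Apply | to each column (1 where either bit is 1):
  101111110000001000110000
| 011101011101110000100111
--------------------------
  111111111101111000110111

Answer: 111111111101111000110111 (16768567)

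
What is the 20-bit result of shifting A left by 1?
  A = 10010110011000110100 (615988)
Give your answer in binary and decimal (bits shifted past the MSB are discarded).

Shift left by 1: drop the top 1 bit(s), append 1 zero(s) on the right.
  10010110011000110100  ->  discard [1], keep [0010110011000110100], append 0
= 00101100110001101000

Answer: 00101100110001101000 (183400)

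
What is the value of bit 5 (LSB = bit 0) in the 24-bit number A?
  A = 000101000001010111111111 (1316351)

Bit 5 is the 6th from the right.
  000101000001010111111111
                    ^
That bit is 1.

Answer: 1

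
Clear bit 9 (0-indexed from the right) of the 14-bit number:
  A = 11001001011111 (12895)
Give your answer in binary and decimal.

Mask = ~(1 << 9) = 11110111111111
Bit 9 of A is 1, so AND-ing with the mask clears it to 0.
  11001001011111
& 11110111111111
----------------
  11000001011111

Answer: 11000001011111 (12383)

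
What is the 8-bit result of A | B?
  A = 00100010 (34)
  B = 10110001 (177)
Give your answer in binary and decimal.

Apply | to each column (1 where either bit is 1):
  00100010
| 10110001
----------
  10110011

Answer: 10110011 (179)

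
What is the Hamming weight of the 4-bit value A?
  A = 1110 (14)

1110
1-bits at positions (from bit 0 = LSB): 1, 2, 3
Count = 3

Answer: 3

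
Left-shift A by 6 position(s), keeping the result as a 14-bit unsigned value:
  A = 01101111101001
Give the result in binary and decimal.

Shift left by 6: drop the top 6 bit(s), append 6 zero(s) on the right.
  01101111101001  ->  discard [011011], keep [11101001], append 000000
= 11101001000000

Answer: 11101001000000 (14912)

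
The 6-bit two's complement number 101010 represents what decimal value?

MSB is 1, so the value is negative. Find the magnitude:
1. Invert bits:  010101
2. Add 1:        010110  = 22
3. Apply sign:   -22

Answer: -22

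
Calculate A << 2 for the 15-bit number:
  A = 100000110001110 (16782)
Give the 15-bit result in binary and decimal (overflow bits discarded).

Shift left by 2: drop the top 2 bit(s), append 2 zero(s) on the right.
  100000110001110  ->  discard [10], keep [0000110001110], append 00
= 000011000111000

Answer: 000011000111000 (1592)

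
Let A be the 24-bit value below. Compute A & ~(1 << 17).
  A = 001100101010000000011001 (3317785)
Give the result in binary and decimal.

Mask = ~(1 << 17) = 111111011111111111111111
Bit 17 of A is 1, so AND-ing with the mask clears it to 0.
  001100101010000000011001
& 111111011111111111111111
--------------------------
  001100001010000000011001

Answer: 001100001010000000011001 (3186713)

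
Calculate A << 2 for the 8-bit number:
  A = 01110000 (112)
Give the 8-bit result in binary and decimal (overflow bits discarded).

Shift left by 2: drop the top 2 bit(s), append 2 zero(s) on the right.
  01110000  ->  discard [01], keep [110000], append 00
= 11000000

Answer: 11000000 (192)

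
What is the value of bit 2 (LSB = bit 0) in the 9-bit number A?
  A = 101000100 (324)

Bit 2 is the 3rd from the right.
  101000100
        ^
That bit is 1.

Answer: 1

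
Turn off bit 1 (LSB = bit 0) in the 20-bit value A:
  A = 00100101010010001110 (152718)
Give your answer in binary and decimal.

Mask = ~(1 << 1) = 11111111111111111101
Bit 1 of A is 1, so AND-ing with the mask clears it to 0.
  00100101010010001110
& 11111111111111111101
----------------------
  00100101010010001100

Answer: 00100101010010001100 (152716)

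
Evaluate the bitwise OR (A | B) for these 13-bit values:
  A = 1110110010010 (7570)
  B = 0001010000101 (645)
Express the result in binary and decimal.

Apply | to each column (1 where either bit is 1):
  1110110010010
| 0001010000101
---------------
  1111110010111

Answer: 1111110010111 (8087)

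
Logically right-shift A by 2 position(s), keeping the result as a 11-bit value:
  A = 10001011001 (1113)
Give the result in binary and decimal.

Logical shift right by 2: drop the bottom 2 bit(s), prepend 2 zero(s) on the left.
  10001011001  ->  keep [100010110], discard [01], prepend 00
= 00100010110

Answer: 00100010110 (278)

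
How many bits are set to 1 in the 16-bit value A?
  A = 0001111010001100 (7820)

0001111010001100
1-bits at positions (from bit 0 = LSB): 2, 3, 7, 9, 10, 11, 12
Count = 7

Answer: 7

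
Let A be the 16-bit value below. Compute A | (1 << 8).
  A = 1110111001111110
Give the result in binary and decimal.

Mask = 1 << 8 = 0000000100000000
Bit 8 of A is 0, so OR-ing with the mask flips it to 1.
  1110111001111110
| 0000000100000000
------------------
  1110111101111110

Answer: 1110111101111110 (61310)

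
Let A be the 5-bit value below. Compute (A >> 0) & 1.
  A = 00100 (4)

Bit 0 is the 1st from the right.
  00100
      ^
That bit is 0.

Answer: 0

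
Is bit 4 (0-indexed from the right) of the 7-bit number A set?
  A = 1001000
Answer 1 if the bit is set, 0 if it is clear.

Bit 4 is the 5th from the right.
  1001000
    ^
That bit is 0.

Answer: 0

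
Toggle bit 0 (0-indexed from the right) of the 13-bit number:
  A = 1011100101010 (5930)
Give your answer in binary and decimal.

Mask = 1 << 0 = 0000000000001
Bit 0 of A is 0; XOR with the mask flips it to 1.
  1011100101010
^ 0000000000001
---------------
  1011100101011

Answer: 1011100101011 (5931)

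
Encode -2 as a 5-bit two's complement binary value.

1. Binary of +2:  00010
2. Invert bits:     11101
3. Add 1:           11110

Answer: 11110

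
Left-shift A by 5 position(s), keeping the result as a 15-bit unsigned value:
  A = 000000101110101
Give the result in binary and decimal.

Shift left by 5: drop the top 5 bit(s), append 5 zero(s) on the right.
  000000101110101  ->  discard [00000], keep [0101110101], append 00000
= 010111010100000

Answer: 010111010100000 (11936)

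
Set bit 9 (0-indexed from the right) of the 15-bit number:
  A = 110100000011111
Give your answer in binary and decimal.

Mask = 1 << 9 = 000001000000000
Bit 9 of A is 0, so OR-ing with the mask flips it to 1.
  110100000011111
| 000001000000000
-----------------
  110101000011111

Answer: 110101000011111 (27167)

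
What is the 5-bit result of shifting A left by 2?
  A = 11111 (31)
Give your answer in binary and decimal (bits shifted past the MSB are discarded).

Shift left by 2: drop the top 2 bit(s), append 2 zero(s) on the right.
  11111  ->  discard [11], keep [111], append 00
= 11100

Answer: 11100 (28)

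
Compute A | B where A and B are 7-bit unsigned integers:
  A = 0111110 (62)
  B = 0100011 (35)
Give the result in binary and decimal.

Apply | to each column (1 where either bit is 1):
  0111110
| 0100011
---------
  0111111

Answer: 0111111 (63)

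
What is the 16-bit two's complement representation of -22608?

1. Binary of +22608:  0101100001010000
2. Invert bits:     1010011110101111
3. Add 1:           1010011110110000

Answer: 1010011110110000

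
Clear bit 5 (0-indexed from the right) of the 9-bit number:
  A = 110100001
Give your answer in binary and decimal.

Mask = ~(1 << 5) = 111011111
Bit 5 of A is 1, so AND-ing with the mask clears it to 0.
  110100001
& 111011111
-----------
  110000001

Answer: 110000001 (385)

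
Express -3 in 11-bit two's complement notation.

1. Binary of +3:  00000000011
2. Invert bits:     11111111100
3. Add 1:           11111111101

Answer: 11111111101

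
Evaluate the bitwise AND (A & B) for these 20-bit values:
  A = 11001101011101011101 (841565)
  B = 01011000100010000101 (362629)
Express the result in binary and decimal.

Apply & to each column (1 only where both bits are 1):
  11001101011101011101
& 01011000100010000101
----------------------
  01001000000000000101

Answer: 01001000000000000101 (294917)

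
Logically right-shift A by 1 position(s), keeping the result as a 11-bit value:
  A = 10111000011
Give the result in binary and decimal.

Logical shift right by 1: drop the bottom 1 bit(s), prepend 1 zero(s) on the left.
  10111000011  ->  keep [1011100001], discard [1], prepend 0
= 01011100001

Answer: 01011100001 (737)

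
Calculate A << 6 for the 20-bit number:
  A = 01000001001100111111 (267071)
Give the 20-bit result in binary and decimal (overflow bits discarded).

Shift left by 6: drop the top 6 bit(s), append 6 zero(s) on the right.
  01000001001100111111  ->  discard [010000], keep [01001100111111], append 000000
= 01001100111111000000

Answer: 01001100111111000000 (315328)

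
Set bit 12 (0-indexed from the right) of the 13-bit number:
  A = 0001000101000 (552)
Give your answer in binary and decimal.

Mask = 1 << 12 = 1000000000000
Bit 12 of A is 0, so OR-ing with the mask flips it to 1.
  0001000101000
| 1000000000000
---------------
  1001000101000

Answer: 1001000101000 (4648)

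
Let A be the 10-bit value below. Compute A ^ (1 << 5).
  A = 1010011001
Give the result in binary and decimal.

Mask = 1 << 5 = 0000100000
Bit 5 of A is 0; XOR with the mask flips it to 1.
  1010011001
^ 0000100000
------------
  1010111001

Answer: 1010111001 (697)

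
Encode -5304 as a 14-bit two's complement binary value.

1. Binary of +5304:  01010010111000
2. Invert bits:     10101101000111
3. Add 1:           10101101001000

Answer: 10101101001000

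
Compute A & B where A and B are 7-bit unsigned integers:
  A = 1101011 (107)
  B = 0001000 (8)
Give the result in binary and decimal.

Apply & to each column (1 only where both bits are 1):
  1101011
& 0001000
---------
  0001000

Answer: 0001000 (8)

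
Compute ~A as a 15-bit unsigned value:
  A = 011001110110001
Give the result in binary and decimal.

Flip each bit (0->1, 1->0):
  011001110110001
  100110001001110

Answer: 100110001001110 (19534)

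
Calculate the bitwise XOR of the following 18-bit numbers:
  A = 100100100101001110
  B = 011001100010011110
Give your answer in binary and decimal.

Apply ^ to each column (1 where bits differ):
  100100100101001110
^ 011001100010011110
--------------------
  111101000111010000

Answer: 111101000111010000 (250320)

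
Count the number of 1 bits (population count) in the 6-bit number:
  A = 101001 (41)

101001
1-bits at positions (from bit 0 = LSB): 0, 3, 5
Count = 3

Answer: 3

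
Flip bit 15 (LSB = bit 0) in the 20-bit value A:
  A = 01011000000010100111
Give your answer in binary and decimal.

Mask = 1 << 15 = 00001000000000000000
Bit 15 of A is 1; XOR with the mask flips it to 0.
  01011000000010100111
^ 00001000000000000000
----------------------
  01010000000010100111

Answer: 01010000000010100111 (327847)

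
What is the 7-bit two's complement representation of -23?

1. Binary of +23:  0010111
2. Invert bits:     1101000
3. Add 1:           1101001

Answer: 1101001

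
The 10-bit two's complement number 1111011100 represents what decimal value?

MSB is 1, so the value is negative. Find the magnitude:
1. Invert bits:  0000100011
2. Add 1:        0000100100  = 36
3. Apply sign:   -36

Answer: -36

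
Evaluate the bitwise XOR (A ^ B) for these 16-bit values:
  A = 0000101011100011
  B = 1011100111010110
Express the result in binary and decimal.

Apply ^ to each column (1 where bits differ):
  0000101011100011
^ 1011100111010110
------------------
  1011001100110101

Answer: 1011001100110101 (45877)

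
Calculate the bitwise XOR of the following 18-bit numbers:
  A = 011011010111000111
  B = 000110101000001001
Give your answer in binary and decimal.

Apply ^ to each column (1 where bits differ):
  011011010111000111
^ 000110101000001001
--------------------
  011101111111001110

Answer: 011101111111001110 (122830)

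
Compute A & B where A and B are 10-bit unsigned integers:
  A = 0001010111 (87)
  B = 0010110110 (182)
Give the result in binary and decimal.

Apply & to each column (1 only where both bits are 1):
  0001010111
& 0010110110
------------
  0000010110

Answer: 0000010110 (22)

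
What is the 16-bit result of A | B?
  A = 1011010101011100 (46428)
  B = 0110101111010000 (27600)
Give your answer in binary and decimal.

Apply | to each column (1 where either bit is 1):
  1011010101011100
| 0110101111010000
------------------
  1111111111011100

Answer: 1111111111011100 (65500)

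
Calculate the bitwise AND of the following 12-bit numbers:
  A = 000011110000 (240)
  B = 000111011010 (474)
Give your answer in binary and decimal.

Apply & to each column (1 only where both bits are 1):
  000011110000
& 000111011010
--------------
  000011010000

Answer: 000011010000 (208)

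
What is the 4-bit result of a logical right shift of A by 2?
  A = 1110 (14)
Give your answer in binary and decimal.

Logical shift right by 2: drop the bottom 2 bit(s), prepend 2 zero(s) on the left.
  1110  ->  keep [11], discard [10], prepend 00
= 0011

Answer: 0011 (3)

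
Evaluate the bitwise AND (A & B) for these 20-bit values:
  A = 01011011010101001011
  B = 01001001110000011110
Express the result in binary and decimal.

Apply & to each column (1 only where both bits are 1):
  01011011010101001011
& 01001001110000011110
----------------------
  01001001010000001010

Answer: 01001001010000001010 (300042)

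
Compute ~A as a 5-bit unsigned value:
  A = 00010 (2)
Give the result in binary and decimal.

Flip each bit (0->1, 1->0):
  00010
  11101

Answer: 11101 (29)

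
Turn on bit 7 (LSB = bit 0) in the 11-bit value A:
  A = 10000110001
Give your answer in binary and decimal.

Mask = 1 << 7 = 00010000000
Bit 7 of A is 0, so OR-ing with the mask flips it to 1.
  10000110001
| 00010000000
-------------
  10010110001

Answer: 10010110001 (1201)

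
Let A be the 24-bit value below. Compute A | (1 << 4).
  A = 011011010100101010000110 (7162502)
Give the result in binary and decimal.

Mask = 1 << 4 = 000000000000000000010000
Bit 4 of A is 0, so OR-ing with the mask flips it to 1.
  011011010100101010000110
| 000000000000000000010000
--------------------------
  011011010100101010010110

Answer: 011011010100101010010110 (7162518)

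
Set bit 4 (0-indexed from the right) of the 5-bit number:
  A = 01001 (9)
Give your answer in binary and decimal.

Mask = 1 << 4 = 10000
Bit 4 of A is 0, so OR-ing with the mask flips it to 1.
  01001
| 10000
-------
  11001

Answer: 11001 (25)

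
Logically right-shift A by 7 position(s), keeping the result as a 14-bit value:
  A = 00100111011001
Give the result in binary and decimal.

Logical shift right by 7: drop the bottom 7 bit(s), prepend 7 zero(s) on the left.
  00100111011001  ->  keep [0010011], discard [1011001], prepend 0000000
= 00000000010011

Answer: 00000000010011 (19)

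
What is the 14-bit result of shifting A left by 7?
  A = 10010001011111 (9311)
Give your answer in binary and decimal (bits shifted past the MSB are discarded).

Shift left by 7: drop the top 7 bit(s), append 7 zero(s) on the right.
  10010001011111  ->  discard [1001000], keep [1011111], append 0000000
= 10111110000000

Answer: 10111110000000 (12160)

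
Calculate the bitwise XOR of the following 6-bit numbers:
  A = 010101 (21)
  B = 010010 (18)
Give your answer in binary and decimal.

Apply ^ to each column (1 where bits differ):
  010101
^ 010010
--------
  000111

Answer: 000111 (7)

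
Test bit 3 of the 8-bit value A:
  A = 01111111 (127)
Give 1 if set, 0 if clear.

Bit 3 is the 4th from the right.
  01111111
      ^
That bit is 1.

Answer: 1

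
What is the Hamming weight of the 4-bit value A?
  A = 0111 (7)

0111
1-bits at positions (from bit 0 = LSB): 0, 1, 2
Count = 3

Answer: 3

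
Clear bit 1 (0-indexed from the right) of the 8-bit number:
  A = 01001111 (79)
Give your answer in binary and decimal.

Mask = ~(1 << 1) = 11111101
Bit 1 of A is 1, so AND-ing with the mask clears it to 0.
  01001111
& 11111101
----------
  01001101

Answer: 01001101 (77)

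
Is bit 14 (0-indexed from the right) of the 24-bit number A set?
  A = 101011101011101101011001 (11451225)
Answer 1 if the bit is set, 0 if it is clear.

Bit 14 is the 15th from the right.
  101011101011101101011001
           ^
That bit is 0.

Answer: 0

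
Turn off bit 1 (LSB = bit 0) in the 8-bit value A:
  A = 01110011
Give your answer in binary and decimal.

Mask = ~(1 << 1) = 11111101
Bit 1 of A is 1, so AND-ing with the mask clears it to 0.
  01110011
& 11111101
----------
  01110001

Answer: 01110001 (113)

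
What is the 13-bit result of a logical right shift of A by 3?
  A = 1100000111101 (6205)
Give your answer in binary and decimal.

Logical shift right by 3: drop the bottom 3 bit(s), prepend 3 zero(s) on the left.
  1100000111101  ->  keep [1100000111], discard [101], prepend 000
= 0001100000111

Answer: 0001100000111 (775)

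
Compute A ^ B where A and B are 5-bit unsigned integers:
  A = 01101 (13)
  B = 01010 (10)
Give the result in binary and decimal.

Apply ^ to each column (1 where bits differ):
  01101
^ 01010
-------
  00111

Answer: 00111 (7)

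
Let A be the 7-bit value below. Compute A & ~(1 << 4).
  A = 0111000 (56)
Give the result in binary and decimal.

Mask = ~(1 << 4) = 1101111
Bit 4 of A is 1, so AND-ing with the mask clears it to 0.
  0111000
& 1101111
---------
  0101000

Answer: 0101000 (40)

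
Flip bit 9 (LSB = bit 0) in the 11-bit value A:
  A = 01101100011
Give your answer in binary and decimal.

Mask = 1 << 9 = 01000000000
Bit 9 of A is 1; XOR with the mask flips it to 0.
  01101100011
^ 01000000000
-------------
  00101100011

Answer: 00101100011 (355)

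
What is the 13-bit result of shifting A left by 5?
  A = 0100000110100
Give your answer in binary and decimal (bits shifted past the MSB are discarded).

Shift left by 5: drop the top 5 bit(s), append 5 zero(s) on the right.
  0100000110100  ->  discard [01000], keep [00110100], append 00000
= 0011010000000

Answer: 0011010000000 (1664)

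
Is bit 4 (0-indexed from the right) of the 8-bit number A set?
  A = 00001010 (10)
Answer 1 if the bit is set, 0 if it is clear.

Bit 4 is the 5th from the right.
  00001010
     ^
That bit is 0.

Answer: 0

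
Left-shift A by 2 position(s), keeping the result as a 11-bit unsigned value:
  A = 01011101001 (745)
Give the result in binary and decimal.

Shift left by 2: drop the top 2 bit(s), append 2 zero(s) on the right.
  01011101001  ->  discard [01], keep [011101001], append 00
= 01110100100

Answer: 01110100100 (932)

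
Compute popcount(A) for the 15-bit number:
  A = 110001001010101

110001001010101
1-bits at positions (from bit 0 = LSB): 0, 2, 4, 6, 9, 13, 14
Count = 7

Answer: 7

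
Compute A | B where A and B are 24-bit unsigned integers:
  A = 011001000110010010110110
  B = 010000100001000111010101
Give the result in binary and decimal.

Apply | to each column (1 where either bit is 1):
  011001000110010010110110
| 010000100001000111010101
--------------------------
  011001100111010111110111

Answer: 011001100111010111110111 (6714871)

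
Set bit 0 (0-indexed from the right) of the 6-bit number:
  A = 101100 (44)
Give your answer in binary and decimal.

Mask = 1 << 0 = 000001
Bit 0 of A is 0, so OR-ing with the mask flips it to 1.
  101100
| 000001
--------
  101101

Answer: 101101 (45)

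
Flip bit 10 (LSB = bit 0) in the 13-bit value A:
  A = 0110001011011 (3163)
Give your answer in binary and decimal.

Mask = 1 << 10 = 0010000000000
Bit 10 of A is 1; XOR with the mask flips it to 0.
  0110001011011
^ 0010000000000
---------------
  0100001011011

Answer: 0100001011011 (2139)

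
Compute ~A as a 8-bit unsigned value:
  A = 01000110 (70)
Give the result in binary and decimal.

Flip each bit (0->1, 1->0):
  01000110
  10111001

Answer: 10111001 (185)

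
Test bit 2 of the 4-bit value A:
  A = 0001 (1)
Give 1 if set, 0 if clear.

Bit 2 is the 3rd from the right.
  0001
   ^
That bit is 0.

Answer: 0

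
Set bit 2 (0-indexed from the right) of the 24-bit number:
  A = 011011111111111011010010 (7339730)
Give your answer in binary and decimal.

Mask = 1 << 2 = 000000000000000000000100
Bit 2 of A is 0, so OR-ing with the mask flips it to 1.
  011011111111111011010010
| 000000000000000000000100
--------------------------
  011011111111111011010110

Answer: 011011111111111011010110 (7339734)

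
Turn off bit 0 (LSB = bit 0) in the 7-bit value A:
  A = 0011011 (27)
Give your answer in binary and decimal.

Mask = ~(1 << 0) = 1111110
Bit 0 of A is 1, so AND-ing with the mask clears it to 0.
  0011011
& 1111110
---------
  0011010

Answer: 0011010 (26)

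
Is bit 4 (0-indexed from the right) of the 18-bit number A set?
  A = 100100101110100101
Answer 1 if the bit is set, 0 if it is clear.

Bit 4 is the 5th from the right.
  100100101110100101
               ^
That bit is 0.

Answer: 0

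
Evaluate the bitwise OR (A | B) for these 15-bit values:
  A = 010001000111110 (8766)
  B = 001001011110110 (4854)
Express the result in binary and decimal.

Apply | to each column (1 where either bit is 1):
  010001000111110
| 001001011110110
-----------------
  011001011111110

Answer: 011001011111110 (13054)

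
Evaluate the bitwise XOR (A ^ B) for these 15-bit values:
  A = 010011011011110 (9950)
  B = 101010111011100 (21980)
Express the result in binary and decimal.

Apply ^ to each column (1 where bits differ):
  010011011011110
^ 101010111011100
-----------------
  111001100000010

Answer: 111001100000010 (29442)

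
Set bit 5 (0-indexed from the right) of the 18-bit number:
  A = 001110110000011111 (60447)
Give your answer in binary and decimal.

Mask = 1 << 5 = 000000000000100000
Bit 5 of A is 0, so OR-ing with the mask flips it to 1.
  001110110000011111
| 000000000000100000
--------------------
  001110110000111111

Answer: 001110110000111111 (60479)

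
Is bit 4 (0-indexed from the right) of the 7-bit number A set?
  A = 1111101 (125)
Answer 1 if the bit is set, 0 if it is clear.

Bit 4 is the 5th from the right.
  1111101
    ^
That bit is 1.

Answer: 1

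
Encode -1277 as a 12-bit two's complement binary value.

1. Binary of +1277:  010011111101
2. Invert bits:     101100000010
3. Add 1:           101100000011

Answer: 101100000011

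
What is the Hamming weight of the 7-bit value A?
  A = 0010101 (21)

0010101
1-bits at positions (from bit 0 = LSB): 0, 2, 4
Count = 3

Answer: 3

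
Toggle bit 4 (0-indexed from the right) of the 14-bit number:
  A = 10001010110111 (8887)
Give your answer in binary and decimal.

Mask = 1 << 4 = 00000000010000
Bit 4 of A is 1; XOR with the mask flips it to 0.
  10001010110111
^ 00000000010000
----------------
  10001010100111

Answer: 10001010100111 (8871)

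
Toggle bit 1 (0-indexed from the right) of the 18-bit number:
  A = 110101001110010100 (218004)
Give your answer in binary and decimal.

Mask = 1 << 1 = 000000000000000010
Bit 1 of A is 0; XOR with the mask flips it to 1.
  110101001110010100
^ 000000000000000010
--------------------
  110101001110010110

Answer: 110101001110010110 (218006)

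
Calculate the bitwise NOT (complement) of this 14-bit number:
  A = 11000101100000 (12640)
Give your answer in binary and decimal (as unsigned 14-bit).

Flip each bit (0->1, 1->0):
  11000101100000
  00111010011111

Answer: 00111010011111 (3743)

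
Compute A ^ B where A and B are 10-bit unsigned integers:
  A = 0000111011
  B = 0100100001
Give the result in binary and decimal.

Apply ^ to each column (1 where bits differ):
  0000111011
^ 0100100001
------------
  0100011010

Answer: 0100011010 (282)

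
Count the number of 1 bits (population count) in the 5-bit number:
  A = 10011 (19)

10011
1-bits at positions (from bit 0 = LSB): 0, 1, 4
Count = 3

Answer: 3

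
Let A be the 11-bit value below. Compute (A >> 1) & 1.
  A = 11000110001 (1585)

Bit 1 is the 2nd from the right.
  11000110001
           ^
That bit is 0.

Answer: 0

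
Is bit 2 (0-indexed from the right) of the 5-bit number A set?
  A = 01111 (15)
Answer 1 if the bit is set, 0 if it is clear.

Bit 2 is the 3rd from the right.
  01111
    ^
That bit is 1.

Answer: 1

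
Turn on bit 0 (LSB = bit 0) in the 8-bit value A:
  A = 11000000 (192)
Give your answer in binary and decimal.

Mask = 1 << 0 = 00000001
Bit 0 of A is 0, so OR-ing with the mask flips it to 1.
  11000000
| 00000001
----------
  11000001

Answer: 11000001 (193)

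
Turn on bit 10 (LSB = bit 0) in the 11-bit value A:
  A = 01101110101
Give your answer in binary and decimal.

Mask = 1 << 10 = 10000000000
Bit 10 of A is 0, so OR-ing with the mask flips it to 1.
  01101110101
| 10000000000
-------------
  11101110101

Answer: 11101110101 (1909)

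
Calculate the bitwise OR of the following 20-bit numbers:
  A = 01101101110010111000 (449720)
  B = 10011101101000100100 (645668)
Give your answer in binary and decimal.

Apply | to each column (1 where either bit is 1):
  01101101110010111000
| 10011101101000100100
----------------------
  11111101111010111100

Answer: 11111101111010111100 (1040060)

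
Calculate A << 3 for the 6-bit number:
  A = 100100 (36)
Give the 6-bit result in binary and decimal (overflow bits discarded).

Shift left by 3: drop the top 3 bit(s), append 3 zero(s) on the right.
  100100  ->  discard [100], keep [100], append 000
= 100000

Answer: 100000 (32)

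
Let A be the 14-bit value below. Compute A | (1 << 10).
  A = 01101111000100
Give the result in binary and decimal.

Mask = 1 << 10 = 00010000000000
Bit 10 of A is 0, so OR-ing with the mask flips it to 1.
  01101111000100
| 00010000000000
----------------
  01111111000100

Answer: 01111111000100 (8132)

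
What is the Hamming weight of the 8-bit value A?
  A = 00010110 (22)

00010110
1-bits at positions (from bit 0 = LSB): 1, 2, 4
Count = 3

Answer: 3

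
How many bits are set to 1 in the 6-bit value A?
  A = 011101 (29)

011101
1-bits at positions (from bit 0 = LSB): 0, 2, 3, 4
Count = 4

Answer: 4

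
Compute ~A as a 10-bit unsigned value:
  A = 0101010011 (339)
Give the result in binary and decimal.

Flip each bit (0->1, 1->0):
  0101010011
  1010101100

Answer: 1010101100 (684)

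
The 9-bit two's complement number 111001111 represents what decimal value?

MSB is 1, so the value is negative. Find the magnitude:
1. Invert bits:  000110000
2. Add 1:        000110001  = 49
3. Apply sign:   -49

Answer: -49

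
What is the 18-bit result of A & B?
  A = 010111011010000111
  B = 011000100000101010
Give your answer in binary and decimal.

Apply & to each column (1 only where both bits are 1):
  010111011010000111
& 011000100000101010
--------------------
  010000000000000010

Answer: 010000000000000010 (65538)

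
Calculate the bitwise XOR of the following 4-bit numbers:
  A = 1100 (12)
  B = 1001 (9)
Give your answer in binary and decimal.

Apply ^ to each column (1 where bits differ):
  1100
^ 1001
------
  0101

Answer: 0101 (5)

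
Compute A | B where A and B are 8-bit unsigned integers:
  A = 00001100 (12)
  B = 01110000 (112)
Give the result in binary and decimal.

Apply | to each column (1 where either bit is 1):
  00001100
| 01110000
----------
  01111100

Answer: 01111100 (124)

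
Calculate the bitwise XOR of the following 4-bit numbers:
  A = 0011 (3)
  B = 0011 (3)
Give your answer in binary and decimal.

Apply ^ to each column (1 where bits differ):
  0011
^ 0011
------
  0000

Answer: 0000 (0)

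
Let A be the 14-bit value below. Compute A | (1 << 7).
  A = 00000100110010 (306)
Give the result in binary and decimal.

Mask = 1 << 7 = 00000010000000
Bit 7 of A is 0, so OR-ing with the mask flips it to 1.
  00000100110010
| 00000010000000
----------------
  00000110110010

Answer: 00000110110010 (434)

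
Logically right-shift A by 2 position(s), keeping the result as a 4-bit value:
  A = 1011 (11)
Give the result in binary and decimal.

Logical shift right by 2: drop the bottom 2 bit(s), prepend 2 zero(s) on the left.
  1011  ->  keep [10], discard [11], prepend 00
= 0010

Answer: 0010 (2)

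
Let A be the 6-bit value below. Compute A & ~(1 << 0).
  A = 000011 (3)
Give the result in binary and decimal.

Mask = ~(1 << 0) = 111110
Bit 0 of A is 1, so AND-ing with the mask clears it to 0.
  000011
& 111110
--------
  000010

Answer: 000010 (2)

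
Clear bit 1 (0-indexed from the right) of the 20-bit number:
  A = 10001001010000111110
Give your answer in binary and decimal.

Mask = ~(1 << 1) = 11111111111111111101
Bit 1 of A is 1, so AND-ing with the mask clears it to 0.
  10001001010000111110
& 11111111111111111101
----------------------
  10001001010000111100

Answer: 10001001010000111100 (562236)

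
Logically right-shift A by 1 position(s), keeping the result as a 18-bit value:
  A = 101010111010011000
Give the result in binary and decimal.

Logical shift right by 1: drop the bottom 1 bit(s), prepend 1 zero(s) on the left.
  101010111010011000  ->  keep [10101011101001100], discard [0], prepend 0
= 010101011101001100

Answer: 010101011101001100 (87884)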